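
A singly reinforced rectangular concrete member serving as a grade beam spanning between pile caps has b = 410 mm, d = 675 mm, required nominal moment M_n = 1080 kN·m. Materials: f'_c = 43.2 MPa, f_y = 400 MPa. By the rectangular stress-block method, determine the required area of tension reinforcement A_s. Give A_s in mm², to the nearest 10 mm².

With M_n = 0.85 f'_c a b (d − a/2), solve the quadratic for a:
a = d − √(d² − 2M_n/(0.85 f'_c b)) = 675 − √(675² − 2 × 1080×10⁶/(0.85 × 43.2 × 410)) = 116.29 mm.
A_s = 0.85 f'_c a b / f_y = 0.85 × 43.2 × 116.29 × 410 / 400 = 4376.9 mm².

A_s ≈ 4380 mm²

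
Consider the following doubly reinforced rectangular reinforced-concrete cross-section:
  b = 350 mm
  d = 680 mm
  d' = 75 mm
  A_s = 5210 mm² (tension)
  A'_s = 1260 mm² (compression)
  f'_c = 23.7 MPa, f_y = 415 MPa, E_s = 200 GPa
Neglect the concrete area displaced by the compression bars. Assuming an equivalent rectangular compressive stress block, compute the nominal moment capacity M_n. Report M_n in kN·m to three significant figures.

Assume both tension and compression steel yield.
Net tension couple steel: A_s − A'_s = 3950 mm².
a = (A_s − A'_s) f_y / (0.85 f'_c b) = 1639250/(0.85 × 23.7 × 350) = 232.49 mm.
c = a/β₁ = 232.49/0.85 = 273.52 mm; ε'_s = 0.003(c − d')/c = 0.0022 ≥ f_y/E_s = 0.0021, so compression steel does yield.
M_n = (A_s − A'_s) f_y (d − a/2) + A'_s f_y (d − d') = [1639250 × (680 − 116.245) + 522900 × (680 − 75)] × 10⁻⁶ = 924.14 + 316.35 = 1240.49 kN·m.

M_n ≈ 1240 kN·m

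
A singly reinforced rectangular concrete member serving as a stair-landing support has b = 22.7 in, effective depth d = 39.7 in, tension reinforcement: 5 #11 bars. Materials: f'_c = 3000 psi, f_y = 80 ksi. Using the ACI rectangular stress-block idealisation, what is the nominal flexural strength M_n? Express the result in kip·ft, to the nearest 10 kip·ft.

A_s = 5 × 1.56 = 7.8 in².
T = A_s f_y = 7.8 × 80 = 624 kips.
a = T/(0.85 f'_c b) = 624/(0.85 × 3 × 22.7) = 10.780 in.
M_n = T(d − a/2) = 624 × (39.7 − 5.39) = 21409.4 kip·in = 21409.4/12 = 1784.12 kip·ft.

M_n ≈ 1780 kip·ft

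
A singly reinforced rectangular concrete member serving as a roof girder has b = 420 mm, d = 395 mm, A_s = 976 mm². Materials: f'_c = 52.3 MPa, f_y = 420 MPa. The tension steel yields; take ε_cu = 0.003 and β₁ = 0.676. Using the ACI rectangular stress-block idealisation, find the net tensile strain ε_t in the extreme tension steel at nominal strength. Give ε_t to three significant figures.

ε_t ≈ 0.0335

a = A_s f_y/(0.85 f'_c b) = 21.95 mm.
β₁ = 0.676, so c = a/β₁ = 21.95/0.676 = 32.47 mm.
From the linear strain diagram with ε_cu = 0.003: ε_t = 0.003 (d − c)/c = 0.003 × (395 − 32.47)/32.47 = 0.0335.
Since ε_t ≥ 0.005, the section is tension-controlled.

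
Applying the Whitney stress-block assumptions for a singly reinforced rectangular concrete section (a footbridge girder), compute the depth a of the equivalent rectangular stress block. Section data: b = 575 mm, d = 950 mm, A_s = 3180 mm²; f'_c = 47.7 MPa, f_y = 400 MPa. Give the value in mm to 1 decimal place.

T = A_s f_y = 3180 × 400 = 1272000 N = 1272 kN.
Setting C = 0.85 f'_c a b equal to T: a = 1272000/(0.85 × 47.7 × 575) = 54.6 mm.

a ≈ 54.6 mm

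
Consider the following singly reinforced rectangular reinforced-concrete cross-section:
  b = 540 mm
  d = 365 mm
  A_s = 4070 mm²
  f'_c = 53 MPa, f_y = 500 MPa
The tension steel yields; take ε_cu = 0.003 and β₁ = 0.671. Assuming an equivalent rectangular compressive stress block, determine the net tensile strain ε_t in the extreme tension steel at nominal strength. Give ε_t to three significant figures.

ε_t ≈ 0.00578

a = A_s f_y/(0.85 f'_c b) = 83.65 mm.
β₁ = 0.671, so c = a/β₁ = 83.65/0.671 = 124.66 mm.
From the linear strain diagram with ε_cu = 0.003: ε_t = 0.003 (d − c)/c = 0.003 × (365 − 124.66)/124.66 = 0.00578.
Since ε_t ≥ 0.005, the section is tension-controlled.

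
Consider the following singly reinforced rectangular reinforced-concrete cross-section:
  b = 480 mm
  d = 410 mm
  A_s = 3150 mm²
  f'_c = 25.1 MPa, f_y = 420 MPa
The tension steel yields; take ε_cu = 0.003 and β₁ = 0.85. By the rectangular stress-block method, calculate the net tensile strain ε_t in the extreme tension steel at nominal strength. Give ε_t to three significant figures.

a = A_s f_y/(0.85 f'_c b) = 129.19 mm.
β₁ = 0.85, so c = a/β₁ = 129.19/0.85 = 151.99 mm.
From the linear strain diagram with ε_cu = 0.003: ε_t = 0.003 (d − c)/c = 0.003 × (410 − 151.99)/151.99 = 0.00509.
Since ε_t ≥ 0.005, the section is tension-controlled.

ε_t ≈ 0.00509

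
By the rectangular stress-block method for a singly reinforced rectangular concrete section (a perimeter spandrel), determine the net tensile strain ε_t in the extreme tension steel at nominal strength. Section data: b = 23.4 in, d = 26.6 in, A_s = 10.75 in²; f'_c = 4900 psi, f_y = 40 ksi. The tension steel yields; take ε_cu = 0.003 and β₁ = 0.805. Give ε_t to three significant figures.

a = A_s f_y/(0.85 f'_c b) = 4.412 in.
β₁ = 0.805, so c = a/β₁ = 4.412/0.805 = 5.481 in.
From the linear strain diagram with ε_cu = 0.003: ε_t = 0.003 (d − c)/c = 0.003 × (26.6 − 5.481)/5.481 = 0.0116.
Since ε_t ≥ 0.005, the section is tension-controlled.

ε_t ≈ 0.0116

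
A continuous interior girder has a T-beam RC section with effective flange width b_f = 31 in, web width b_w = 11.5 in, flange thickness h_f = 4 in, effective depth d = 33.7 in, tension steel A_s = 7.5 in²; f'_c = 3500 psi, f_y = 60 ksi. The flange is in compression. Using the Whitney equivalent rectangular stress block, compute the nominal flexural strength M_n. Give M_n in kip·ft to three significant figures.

M_n ≈ 1170 kip·ft

Tension: T = A_s f_y = 7.5 × 60 = 450 kips.
Try a within the flange: a = T/(0.85 f'_c b_f) = 450/(0.85 × 3.5 × 31) = 4.879 in.
a = 4.879 > h_f = 4 in: the block extends into the web. Split into flange-overhang and web parts.
C_f = 0.85 f'_c (b_f − b_w) h_f = 0.85 × 3.5 × (31 − 11.5) × 4 = 232.1 kips.
Remaining web compression depth: a_w = (T − C_f)/(0.85 f'_c b_w) = (450 − 232.1)/(0.85 × 3.5 × 11.5) = 6.369 in.
M_n = C_f(d − h_f/2) + (T − C_f)(d − a_w/2) = 232.1 × (33.7 − 2) + 217.9 × (33.7 − 3.1845) = 7357.6 + 6649.3 = 14006.9 kip·in.
M_n = 14006.9/12 = 1167.24 kip·ft.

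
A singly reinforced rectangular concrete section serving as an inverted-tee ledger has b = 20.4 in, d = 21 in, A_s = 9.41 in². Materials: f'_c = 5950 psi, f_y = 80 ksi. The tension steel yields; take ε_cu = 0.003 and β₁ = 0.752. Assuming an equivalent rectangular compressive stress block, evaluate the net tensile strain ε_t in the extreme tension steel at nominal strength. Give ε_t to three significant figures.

ε_t ≈ 0.00349

a = A_s f_y/(0.85 f'_c b) = 7.296 in.
β₁ = 0.752, so c = a/β₁ = 7.296/0.752 = 9.702 in.
From the linear strain diagram with ε_cu = 0.003: ε_t = 0.003 (d − c)/c = 0.003 × (21 − 9.702)/9.702 = 0.00349.
ε_t < 0.004 — the section is over-reinforced for flexure under ACI limits.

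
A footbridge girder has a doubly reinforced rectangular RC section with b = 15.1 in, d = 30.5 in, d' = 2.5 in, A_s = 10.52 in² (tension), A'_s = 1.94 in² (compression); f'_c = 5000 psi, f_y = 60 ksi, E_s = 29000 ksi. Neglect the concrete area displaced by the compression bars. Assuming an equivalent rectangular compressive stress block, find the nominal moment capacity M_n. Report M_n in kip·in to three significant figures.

M_n ≈ 16900 kip·in

Assume both steels yield.
a = (A_s − A'_s) f_y/(0.85 f'_c b) = (10.52 − 1.94) × 60/(0.85 × 5 × 15.1) = 8.022 in.
c = a/β₁ = 8.022/0.8 = 10.028 in; ε'_s = 0.003(c − d')/c = 0.0023 ≥ ε_y = 0.0021, so the compression steel yields.
M_n = (A_s − A'_s) f_y (d − a/2) + A'_s f_y (d − d') = 514.8 × (30.5 − 4.011) + 116.4 × (30.5 − 2.5) = 13636.5 + 3259.2 = 16895.7 kip·in.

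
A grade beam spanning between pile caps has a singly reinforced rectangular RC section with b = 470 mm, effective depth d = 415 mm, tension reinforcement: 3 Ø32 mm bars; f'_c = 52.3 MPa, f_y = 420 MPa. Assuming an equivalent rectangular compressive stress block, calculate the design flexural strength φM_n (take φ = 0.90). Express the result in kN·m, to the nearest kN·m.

φM_n ≈ 356 kN·m

A_s = 3 × 804 = 2412 mm².
T = A_s f_y = 2412 × 420 = 1013040 N = 1013.04 kN.
From C = T: a = T/(0.85 f'_c b) = 1013040/(0.85 × 52.3 × 470) = 48.49 mm.
M_n = T(d − a/2) = 1013.04 kN × (415 − 24.245) mm = 395.85 kN·m.
φM_n = 0.90 × 395.85 = 356.27 kN·m.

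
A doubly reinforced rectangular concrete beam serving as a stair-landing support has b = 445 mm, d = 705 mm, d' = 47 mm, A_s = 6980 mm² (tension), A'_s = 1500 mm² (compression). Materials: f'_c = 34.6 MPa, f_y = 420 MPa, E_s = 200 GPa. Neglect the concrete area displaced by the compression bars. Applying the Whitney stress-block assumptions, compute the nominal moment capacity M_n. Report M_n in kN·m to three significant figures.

Assume both tension and compression steel yield.
Net tension couple steel: A_s − A'_s = 5480 mm².
a = (A_s − A'_s) f_y / (0.85 f'_c b) = 2301600/(0.85 × 34.6 × 445) = 175.86 mm.
c = a/β₁ = 175.86/0.803 = 219.00 mm; ε'_s = 0.003(c − d')/c = 0.0024 ≥ f_y/E_s = 0.0021, so compression steel does yield.
M_n = (A_s − A'_s) f_y (d − a/2) + A'_s f_y (d − d') = [2301600 × (705 − 87.93) + 630000 × (705 − 47)] × 10⁻⁶ = 1420.25 + 414.54 = 1834.79 kN·m.

M_n ≈ 1830 kN·m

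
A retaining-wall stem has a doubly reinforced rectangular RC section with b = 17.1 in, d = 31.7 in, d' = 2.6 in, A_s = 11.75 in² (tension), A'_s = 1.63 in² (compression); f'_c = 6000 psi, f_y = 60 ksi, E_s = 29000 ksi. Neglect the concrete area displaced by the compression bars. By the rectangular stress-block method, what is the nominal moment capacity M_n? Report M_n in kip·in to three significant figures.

Assume both steels yield.
a = (A_s − A'_s) f_y/(0.85 f'_c b) = (11.75 − 1.63) × 60/(0.85 × 6 × 17.1) = 6.963 in.
c = a/β₁ = 6.963/0.75 = 9.284 in; ε'_s = 0.003(c − d')/c = 0.0022 ≥ ε_y = 0.0021, so the compression steel yields.
M_n = (A_s − A'_s) f_y (d − a/2) + A'_s f_y (d − d') = 607.2 × (31.7 − 3.4815) + 97.8 × (31.7 − 2.6) = 17134.3 + 2846.0 = 19980.3 kip·in.

M_n ≈ 20000 kip·in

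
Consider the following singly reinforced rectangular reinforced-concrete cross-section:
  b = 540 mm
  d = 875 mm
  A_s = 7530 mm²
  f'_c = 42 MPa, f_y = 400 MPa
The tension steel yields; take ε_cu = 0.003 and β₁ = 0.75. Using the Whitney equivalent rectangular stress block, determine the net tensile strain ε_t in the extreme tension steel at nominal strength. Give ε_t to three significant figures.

ε_t ≈ 0.00960

a = A_s f_y/(0.85 f'_c b) = 156.24 mm.
β₁ = 0.75, so c = a/β₁ = 156.24/0.75 = 208.32 mm.
From the linear strain diagram with ε_cu = 0.003: ε_t = 0.003 (d − c)/c = 0.003 × (875 − 208.32)/208.32 = 0.00960.
Since ε_t ≥ 0.005, the section is tension-controlled.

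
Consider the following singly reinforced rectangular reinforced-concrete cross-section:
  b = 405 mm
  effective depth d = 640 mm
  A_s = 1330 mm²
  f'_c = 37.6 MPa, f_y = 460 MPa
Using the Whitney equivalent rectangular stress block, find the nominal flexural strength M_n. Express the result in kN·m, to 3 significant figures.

T = A_s f_y = 1330 × 460 = 611800 N = 611.8 kN.
From C = T: a = T/(0.85 f'_c b) = 611800/(0.85 × 37.6 × 405) = 47.27 mm.
M_n = T(d − a/2) = 611.8 kN × (640 − 23.635) mm = 377.09 kN·m.

M_n ≈ 377 kN·m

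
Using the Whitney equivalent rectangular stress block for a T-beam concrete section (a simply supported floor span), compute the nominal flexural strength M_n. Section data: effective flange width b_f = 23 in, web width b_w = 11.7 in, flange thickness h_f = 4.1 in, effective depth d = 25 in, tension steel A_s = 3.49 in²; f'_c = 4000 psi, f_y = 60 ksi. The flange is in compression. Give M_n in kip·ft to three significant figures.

Tension: T = A_s f_y = 3.49 × 60 = 209.4 kips.
Try a within the flange: a = T/(0.85 f'_c b_f) = 209.4/(0.85 × 4 × 23) = 2.678 in.
Since a = 2.678 ≤ h_f = 4.1 in, the stress block lies entirely in the flange; analyse as a rectangular beam of width b_f.
M_n = T(d − a/2) = 209.4 × (25 − 1.339) = 4954.6 kip·in.
M_n = 4954.6/12 = 412.88 kip·ft.

M_n ≈ 413 kip·ft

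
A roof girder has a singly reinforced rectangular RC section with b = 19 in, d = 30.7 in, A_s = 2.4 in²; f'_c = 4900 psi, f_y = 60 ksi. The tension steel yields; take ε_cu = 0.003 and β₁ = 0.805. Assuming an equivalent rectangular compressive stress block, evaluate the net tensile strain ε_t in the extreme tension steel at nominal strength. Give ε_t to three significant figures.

a = A_s f_y/(0.85 f'_c b) = 1.820 in.
β₁ = 0.805, so c = a/β₁ = 1.820/0.805 = 2.261 in.
From the linear strain diagram with ε_cu = 0.003: ε_t = 0.003 (d − c)/c = 0.003 × (30.7 − 2.261)/2.261 = 0.0377.
Since ε_t ≥ 0.005, the section is tension-controlled.

ε_t ≈ 0.0377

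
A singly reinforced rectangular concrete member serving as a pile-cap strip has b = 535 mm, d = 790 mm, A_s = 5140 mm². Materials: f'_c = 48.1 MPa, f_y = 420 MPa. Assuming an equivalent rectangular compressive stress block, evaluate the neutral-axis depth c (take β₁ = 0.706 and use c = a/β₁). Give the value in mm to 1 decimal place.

c ≈ 139.8 mm

T = A_s f_y = 5140 × 420 = 2158800 N = 2158.8 kN.
Setting C = 0.85 f'_c a b equal to T: a = 2158800/(0.85 × 48.1 × 535) = 98.695 mm.
With β₁ = 0.706, c = a/β₁ = 98.695/0.706 = 139.8 mm.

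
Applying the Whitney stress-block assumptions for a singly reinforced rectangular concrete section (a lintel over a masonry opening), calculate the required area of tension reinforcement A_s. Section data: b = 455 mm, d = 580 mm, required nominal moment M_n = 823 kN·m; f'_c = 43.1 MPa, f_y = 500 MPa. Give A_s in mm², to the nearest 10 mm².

A_s ≈ 3080 mm²

With M_n = 0.85 f'_c a b (d − a/2), solve the quadratic for a:
a = d − √(d² − 2M_n/(0.85 f'_c b)) = 580 − √(580² − 2 × 823×10⁶/(0.85 × 43.1 × 455)) = 92.50 mm.
A_s = 0.85 f'_c a b / f_y = 0.85 × 43.1 × 92.50 × 455 / 500 = 3083.8 mm².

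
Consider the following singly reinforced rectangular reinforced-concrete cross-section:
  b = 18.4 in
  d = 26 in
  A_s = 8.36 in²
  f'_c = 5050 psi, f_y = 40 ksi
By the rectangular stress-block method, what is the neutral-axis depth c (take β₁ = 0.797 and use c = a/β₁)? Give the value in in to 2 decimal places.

T = A_s f_y = 8.36 × 40 = 334.4 kips.
a = T/(0.85 f'_c b) = 334.4/(0.85 × 5.05 × 18.4) = 4.2339 in.
With β₁ = 0.797, c = a/β₁ = 4.2339/0.797 = 5.31 in.

c ≈ 5.31 in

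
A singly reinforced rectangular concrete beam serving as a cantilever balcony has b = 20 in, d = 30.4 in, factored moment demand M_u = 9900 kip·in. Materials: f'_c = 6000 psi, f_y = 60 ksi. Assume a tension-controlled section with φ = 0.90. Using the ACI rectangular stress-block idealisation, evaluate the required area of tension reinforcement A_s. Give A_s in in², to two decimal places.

A_s ≈ 6.43 in²

M_n = M_u/φ = 9900/0.90 = 11000 kip·in.
From M_n = 0.85 f'_c a b (d − a/2):
a = d − √(d² − 2M_n/(0.85 f'_c b)) = 30.4 − √(30.4² − 2 × 11000/(0.85 × 6 × 20)) = 3.783 in.
A_s = 0.85 f'_c a b / f_y = 0.85 × 6 × 3.783 × 20 / 60 = 6.431 in².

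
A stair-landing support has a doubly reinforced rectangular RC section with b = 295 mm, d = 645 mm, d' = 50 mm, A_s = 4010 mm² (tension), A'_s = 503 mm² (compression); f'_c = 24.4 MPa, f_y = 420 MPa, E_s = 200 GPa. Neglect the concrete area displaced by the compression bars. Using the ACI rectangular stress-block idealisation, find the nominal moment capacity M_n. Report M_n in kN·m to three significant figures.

M_n ≈ 898 kN·m

Assume both tension and compression steel yield.
Net tension couple steel: A_s − A'_s = 3507 mm².
a = (A_s − A'_s) f_y / (0.85 f'_c b) = 1472940/(0.85 × 24.4 × 295) = 240.74 mm.
c = a/β₁ = 240.74/0.85 = 283.22 mm; ε'_s = 0.003(c − d')/c = 0.0025 ≥ f_y/E_s = 0.0021, so compression steel does yield.
M_n = (A_s − A'_s) f_y (d − a/2) + A'_s f_y (d − d') = [1472940 × (645 − 120.37) + 211260 × (645 − 50)] × 10⁻⁶ = 772.75 + 125.70 = 898.45 kN·m.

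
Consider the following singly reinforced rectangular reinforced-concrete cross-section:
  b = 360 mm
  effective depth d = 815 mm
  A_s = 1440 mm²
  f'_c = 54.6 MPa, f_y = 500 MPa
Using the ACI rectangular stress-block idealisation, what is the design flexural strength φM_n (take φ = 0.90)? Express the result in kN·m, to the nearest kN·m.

T = A_s f_y = 1440 × 500 = 720000 N = 720 kN.
From C = T: a = T/(0.85 f'_c b) = 720000/(0.85 × 54.6 × 360) = 43.09 mm.
M_n = T(d − a/2) = 720 kN × (815 − 21.545) mm = 571.29 kN·m.
φM_n = 0.90 × 571.29 = 514.16 kN·m.

φM_n ≈ 514 kN·m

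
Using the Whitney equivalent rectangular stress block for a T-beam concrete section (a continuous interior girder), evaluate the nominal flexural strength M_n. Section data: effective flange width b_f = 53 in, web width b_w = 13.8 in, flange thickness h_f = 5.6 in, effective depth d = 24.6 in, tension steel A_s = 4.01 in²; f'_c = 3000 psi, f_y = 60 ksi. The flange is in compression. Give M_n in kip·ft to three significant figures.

M_n ≈ 475 kip·ft

Tension: T = A_s f_y = 4.01 × 60 = 240.6 kips.
Try a within the flange: a = T/(0.85 f'_c b_f) = 240.6/(0.85 × 3 × 53) = 1.780 in.
Since a = 1.780 ≤ h_f = 5.6 in, the stress block lies entirely in the flange; analyse as a rectangular beam of width b_f.
M_n = T(d − a/2) = 240.6 × (24.6 − 0.89) = 5704.6 kip·in.
M_n = 5704.6/12 = 475.38 kip·ft.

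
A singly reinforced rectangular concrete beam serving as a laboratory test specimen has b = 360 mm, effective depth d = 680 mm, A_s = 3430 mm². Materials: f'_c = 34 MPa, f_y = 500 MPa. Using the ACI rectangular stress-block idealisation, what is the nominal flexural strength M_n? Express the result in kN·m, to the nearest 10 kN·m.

M_n ≈ 1020 kN·m

T = A_s f_y = 3430 × 500 = 1715000 N = 1715 kN.
From C = T: a = T/(0.85 f'_c b) = 1715000/(0.85 × 34 × 360) = 164.84 mm.
M_n = T(d − a/2) = 1715 kN × (680 − 82.42) mm = 1024.85 kN·m.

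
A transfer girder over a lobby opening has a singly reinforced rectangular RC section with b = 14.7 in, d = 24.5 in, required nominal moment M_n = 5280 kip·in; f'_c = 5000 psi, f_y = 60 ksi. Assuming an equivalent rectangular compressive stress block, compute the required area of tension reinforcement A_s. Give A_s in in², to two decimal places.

From M_n = 0.85 f'_c a b (d − a/2):
a = d − √(d² − 2M_n/(0.85 f'_c b)) = 24.5 − √(24.5² − 2 × 5280/(0.85 × 5 × 14.7)) = 3.734 in.
A_s = 0.85 f'_c a b / f_y = 0.85 × 5 × 3.734 × 14.7 / 60 = 3.888 in².

A_s ≈ 3.89 in²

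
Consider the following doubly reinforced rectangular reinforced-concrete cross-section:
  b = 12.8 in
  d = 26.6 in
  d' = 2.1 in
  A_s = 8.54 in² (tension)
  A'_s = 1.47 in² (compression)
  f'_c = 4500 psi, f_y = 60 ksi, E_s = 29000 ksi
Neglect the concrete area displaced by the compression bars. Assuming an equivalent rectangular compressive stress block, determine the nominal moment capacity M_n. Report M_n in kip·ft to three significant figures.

Assume both steels yield.
a = (A_s − A'_s) f_y/(0.85 f'_c b) = (8.54 − 1.47) × 60/(0.85 × 4.5 × 12.8) = 8.664 in.
c = a/β₁ = 8.664/0.825 = 10.502 in; ε'_s = 0.003(c − d')/c = 0.0024 ≥ ε_y = 0.0021, so the compression steel yields.
M_n = (A_s − A'_s) f_y (d − a/2) + A'_s f_y (d − d') = 424.2 × (26.6 − 4.332) + 88.2 × (26.6 − 2.1) = 9446.1 + 2160.9 = 11607.0 kip·in = 11607.0/12 = 967.25 kip·ft.

M_n ≈ 967 kip·ft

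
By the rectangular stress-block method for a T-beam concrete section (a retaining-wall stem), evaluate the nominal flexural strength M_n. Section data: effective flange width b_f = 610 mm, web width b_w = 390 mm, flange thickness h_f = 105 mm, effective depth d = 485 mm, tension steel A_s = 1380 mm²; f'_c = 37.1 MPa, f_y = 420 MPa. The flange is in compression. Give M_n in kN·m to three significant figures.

Tension: T = A_s f_y = 1380 × 420 = 579600 N.
Try a within the flange: a = T/(0.85 f'_c b_f) = 579600/(0.85 × 37.1 × 610) = 30.13 mm.
Since a = 30.13 ≤ h_f = 105 mm, the stress block lies entirely in the flange; analyse as a rectangular beam of width b_f.
M_n = T(d − a/2) = 579600 × (485 − 15.065) = 272.37 × 10⁶ N·mm.
M_n = 272.37 kN·m.

M_n ≈ 272 kN·m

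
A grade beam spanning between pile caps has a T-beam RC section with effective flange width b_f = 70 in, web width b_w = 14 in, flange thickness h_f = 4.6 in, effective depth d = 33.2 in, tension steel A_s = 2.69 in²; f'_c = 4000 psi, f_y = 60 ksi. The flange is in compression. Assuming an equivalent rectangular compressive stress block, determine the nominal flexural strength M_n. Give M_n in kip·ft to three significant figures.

M_n ≈ 442 kip·ft

Tension: T = A_s f_y = 2.69 × 60 = 161.4 kips.
Try a within the flange: a = T/(0.85 f'_c b_f) = 161.4/(0.85 × 4 × 70) = 0.678 in.
Since a = 0.678 ≤ h_f = 4.6 in, the stress block lies entirely in the flange; analyse as a rectangular beam of width b_f.
M_n = T(d − a/2) = 161.4 × (33.2 − 0.339) = 5303.8 kip·in.
M_n = 5303.8/12 = 441.98 kip·ft.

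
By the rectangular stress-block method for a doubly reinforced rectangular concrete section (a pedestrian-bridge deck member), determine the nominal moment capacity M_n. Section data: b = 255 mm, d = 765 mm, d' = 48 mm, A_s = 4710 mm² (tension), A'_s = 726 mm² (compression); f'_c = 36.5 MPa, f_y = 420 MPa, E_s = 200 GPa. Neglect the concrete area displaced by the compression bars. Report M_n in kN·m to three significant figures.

M_n ≈ 1320 kN·m

Assume both tension and compression steel yield.
Net tension couple steel: A_s − A'_s = 3984 mm².
a = (A_s − A'_s) f_y / (0.85 f'_c b) = 1673280/(0.85 × 36.5 × 255) = 211.50 mm.
c = a/β₁ = 211.50/0.789 = 268.06 mm; ε'_s = 0.003(c − d')/c = 0.0025 ≥ f_y/E_s = 0.0021, so compression steel does yield.
M_n = (A_s − A'_s) f_y (d − a/2) + A'_s f_y (d − d') = [1673280 × (765 − 105.75) + 304920 × (765 − 48)] × 10⁻⁶ = 1103.11 + 218.63 = 1321.74 kN·m.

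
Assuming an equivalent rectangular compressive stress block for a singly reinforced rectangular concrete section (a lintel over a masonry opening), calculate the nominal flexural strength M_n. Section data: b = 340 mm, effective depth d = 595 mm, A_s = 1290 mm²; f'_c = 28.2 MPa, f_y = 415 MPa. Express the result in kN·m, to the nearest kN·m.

M_n ≈ 301 kN·m

T = A_s f_y = 1290 × 415 = 535350 N = 535.35 kN.
From C = T: a = T/(0.85 f'_c b) = 535350/(0.85 × 28.2 × 340) = 65.69 mm.
M_n = T(d − a/2) = 535.35 kN × (595 − 32.845) mm = 300.95 kN·m.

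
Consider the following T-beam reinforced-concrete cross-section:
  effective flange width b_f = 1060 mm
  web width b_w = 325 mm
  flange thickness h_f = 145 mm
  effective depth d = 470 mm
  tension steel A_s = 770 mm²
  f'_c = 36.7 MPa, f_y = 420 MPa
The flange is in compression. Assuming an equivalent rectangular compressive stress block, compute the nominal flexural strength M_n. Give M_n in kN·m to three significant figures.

M_n ≈ 150 kN·m

Tension: T = A_s f_y = 770 × 420 = 323400 N.
Try a within the flange: a = T/(0.85 f'_c b_f) = 323400/(0.85 × 36.7 × 1060) = 9.78 mm.
Since a = 9.78 ≤ h_f = 145 mm, the stress block lies entirely in the flange; analyse as a rectangular beam of width b_f.
M_n = T(d − a/2) = 323400 × (470 − 4.89) = 150.42 × 10⁶ N·mm.
M_n = 150.42 kN·m.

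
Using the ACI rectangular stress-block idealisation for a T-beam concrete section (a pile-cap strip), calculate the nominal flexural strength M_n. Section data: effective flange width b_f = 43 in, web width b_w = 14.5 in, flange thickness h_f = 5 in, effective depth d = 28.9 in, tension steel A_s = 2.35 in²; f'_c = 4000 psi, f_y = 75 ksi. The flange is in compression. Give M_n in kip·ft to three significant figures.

M_n ≈ 416 kip·ft

Tension: T = A_s f_y = 2.35 × 75 = 176.25 kips.
Try a within the flange: a = T/(0.85 f'_c b_f) = 176.25/(0.85 × 4 × 43) = 1.206 in.
Since a = 1.206 ≤ h_f = 5 in, the stress block lies entirely in the flange; analyse as a rectangular beam of width b_f.
M_n = T(d − a/2) = 176.25 × (28.9 − 0.603) = 4987.3 kip·in.
M_n = 4987.3/12 = 415.61 kip·ft.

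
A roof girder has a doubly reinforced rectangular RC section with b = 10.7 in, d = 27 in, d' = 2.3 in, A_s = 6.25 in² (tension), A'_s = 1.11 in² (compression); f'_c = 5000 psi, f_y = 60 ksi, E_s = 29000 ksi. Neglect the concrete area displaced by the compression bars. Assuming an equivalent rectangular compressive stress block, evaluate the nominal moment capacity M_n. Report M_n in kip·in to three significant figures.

Assume both steels yield.
a = (A_s − A'_s) f_y/(0.85 f'_c b) = (6.25 − 1.11) × 60/(0.85 × 5 × 10.7) = 6.782 in.
c = a/β₁ = 6.782/0.8 = 8.478 in; ε'_s = 0.003(c − d')/c = 0.0022 ≥ ε_y = 0.0021, so the compression steel yields.
M_n = (A_s − A'_s) f_y (d − a/2) + A'_s f_y (d − d') = 308.4 × (27 − 3.391) + 66.6 × (27 − 2.3) = 7281.0 + 1645.0 = 8926.0 kip·in.

M_n ≈ 8930 kip·in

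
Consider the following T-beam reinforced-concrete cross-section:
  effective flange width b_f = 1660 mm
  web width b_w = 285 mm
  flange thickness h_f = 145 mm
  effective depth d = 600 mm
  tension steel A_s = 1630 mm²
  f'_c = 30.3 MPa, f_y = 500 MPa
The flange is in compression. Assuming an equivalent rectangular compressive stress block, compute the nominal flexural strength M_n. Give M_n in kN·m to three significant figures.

M_n ≈ 481 kN·m

Tension: T = A_s f_y = 1630 × 500 = 815000 N.
Try a within the flange: a = T/(0.85 f'_c b_f) = 815000/(0.85 × 30.3 × 1660) = 19.06 mm.
Since a = 19.06 ≤ h_f = 145 mm, the stress block lies entirely in the flange; analyse as a rectangular beam of width b_f.
M_n = T(d − a/2) = 815000 × (600 − 9.53) = 481.23 × 10⁶ N·mm.
M_n = 481.23 kN·m.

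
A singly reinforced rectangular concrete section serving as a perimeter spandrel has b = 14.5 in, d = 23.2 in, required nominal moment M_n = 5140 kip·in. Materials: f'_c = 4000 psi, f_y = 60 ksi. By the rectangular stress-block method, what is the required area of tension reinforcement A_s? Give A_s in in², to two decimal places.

From M_n = 0.85 f'_c a b (d − a/2):
a = d − √(d² − 2M_n/(0.85 f'_c b)) = 23.2 − √(23.2² − 2 × 5140/(0.85 × 4 × 14.5)) = 5.042 in.
A_s = 0.85 f'_c a b / f_y = 0.85 × 4 × 5.042 × 14.5 / 60 = 4.143 in².

A_s ≈ 4.14 in²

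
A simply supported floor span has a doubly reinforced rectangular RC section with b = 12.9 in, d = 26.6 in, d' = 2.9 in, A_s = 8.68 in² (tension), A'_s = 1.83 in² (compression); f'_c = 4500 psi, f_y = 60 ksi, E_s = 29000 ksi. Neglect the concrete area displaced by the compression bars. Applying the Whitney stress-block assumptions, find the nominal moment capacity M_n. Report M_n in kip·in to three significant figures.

Assume both steels yield.
a = (A_s − A'_s) f_y/(0.85 f'_c b) = (8.68 − 1.83) × 60/(0.85 × 4.5 × 12.9) = 8.330 in.
c = a/β₁ = 8.330/0.825 = 10.097 in; ε'_s = 0.003(c − d')/c = 0.0021 ≥ ε_y = 0.0021, so the compression steel yields.
M_n = (A_s − A'_s) f_y (d − a/2) + A'_s f_y (d − d') = 411 × (26.6 − 4.165) + 109.8 × (26.6 − 2.9) = 9220.8 + 2602.3 = 11823.1 kip·in.

M_n ≈ 11800 kip·in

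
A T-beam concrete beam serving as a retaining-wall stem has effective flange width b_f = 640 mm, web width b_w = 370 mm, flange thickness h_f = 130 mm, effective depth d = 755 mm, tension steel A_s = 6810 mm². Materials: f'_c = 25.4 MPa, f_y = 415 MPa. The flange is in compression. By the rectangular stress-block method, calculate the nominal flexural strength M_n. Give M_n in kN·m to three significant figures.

Tension: T = A_s f_y = 6810 × 415 = 2826150 N.
Try a within the flange: a = T/(0.85 f'_c b_f) = 2826150/(0.85 × 25.4 × 640) = 204.53 mm.
a = 204.53 > h_f = 130 mm: the block extends into the web. Split into flange-overhang and web parts.
C_f = 0.85 f'_c (b_f − b_w) h_f = 0.85 × 25.4 × (640 − 370) × 130 = 757809 N.
Remaining web compression depth: a_w = (T − C_f)/(0.85 f'_c b_w) = (2826150 − 757809)/(0.85 × 25.4 × 370) = 258.92 mm.
M_n = C_f(d − h_f/2) + (T − C_f)(d − a_w/2) = 757809 × (755 − 65) + 2068341 × (755 − 129.46) = 522.89 + 1293.83 = 1816.72 × 10⁶ N·mm.
M_n = 1816.72 kN·m.

M_n ≈ 1820 kN·m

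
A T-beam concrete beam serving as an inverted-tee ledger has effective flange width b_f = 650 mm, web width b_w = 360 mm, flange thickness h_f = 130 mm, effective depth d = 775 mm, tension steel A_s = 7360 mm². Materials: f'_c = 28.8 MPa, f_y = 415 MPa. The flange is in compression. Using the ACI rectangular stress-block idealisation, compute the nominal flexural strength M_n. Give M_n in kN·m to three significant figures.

M_n ≈ 2050 kN·m

Tension: T = A_s f_y = 7360 × 415 = 3054400 N.
Try a within the flange: a = T/(0.85 f'_c b_f) = 3054400/(0.85 × 28.8 × 650) = 191.96 mm.
a = 191.96 > h_f = 130 mm: the block extends into the web. Split into flange-overhang and web parts.
C_f = 0.85 f'_c (b_f − b_w) h_f = 0.85 × 28.8 × (650 − 360) × 130 = 922896 N.
Remaining web compression depth: a_w = (T − C_f)/(0.85 f'_c b_w) = (3054400 − 922896)/(0.85 × 28.8 × 360) = 241.86 mm.
M_n = C_f(d − h_f/2) + (T − C_f)(d − a_w/2) = 922896 × (775 − 65) + 2131504 × (775 − 120.93) = 655.26 + 1394.15 = 2049.41 × 10⁶ N·mm.
M_n = 2049.41 kN·m.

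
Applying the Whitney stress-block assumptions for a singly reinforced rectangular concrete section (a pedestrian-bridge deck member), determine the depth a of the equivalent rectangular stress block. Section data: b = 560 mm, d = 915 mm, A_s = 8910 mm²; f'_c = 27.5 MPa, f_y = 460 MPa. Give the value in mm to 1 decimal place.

T = A_s f_y = 8910 × 460 = 4098600 N = 4098.6 kN.
Setting C = 0.85 f'_c a b equal to T: a = 4098600/(0.85 × 27.5 × 560) = 313.1 mm.

a ≈ 313.1 mm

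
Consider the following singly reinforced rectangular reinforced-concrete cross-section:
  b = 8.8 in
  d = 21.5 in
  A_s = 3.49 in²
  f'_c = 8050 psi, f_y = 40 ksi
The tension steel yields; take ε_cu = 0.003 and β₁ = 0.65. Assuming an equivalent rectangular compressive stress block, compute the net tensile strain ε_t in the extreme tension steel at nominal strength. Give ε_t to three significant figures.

ε_t ≈ 0.0151

a = A_s f_y/(0.85 f'_c b) = 2.318 in.
β₁ = 0.65, so c = a/β₁ = 2.318/0.65 = 3.566 in.
From the linear strain diagram with ε_cu = 0.003: ε_t = 0.003 (d − c)/c = 0.003 × (21.5 − 3.566)/3.566 = 0.0151.
Since ε_t ≥ 0.005, the section is tension-controlled.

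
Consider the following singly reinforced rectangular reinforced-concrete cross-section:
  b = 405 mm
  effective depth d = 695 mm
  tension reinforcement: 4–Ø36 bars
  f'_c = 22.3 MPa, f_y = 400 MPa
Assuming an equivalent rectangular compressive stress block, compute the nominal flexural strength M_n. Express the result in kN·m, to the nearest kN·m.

M_n ≈ 959 kN·m

A_s = 4 × 1018 = 4072 mm².
T = A_s f_y = 4072 × 400 = 1628800 N = 1628.8 kN.
From C = T: a = T/(0.85 f'_c b) = 1628800/(0.85 × 22.3 × 405) = 212.17 mm.
M_n = T(d − a/2) = 1628.8 kN × (695 − 106.085) mm = 959.22 kN·m.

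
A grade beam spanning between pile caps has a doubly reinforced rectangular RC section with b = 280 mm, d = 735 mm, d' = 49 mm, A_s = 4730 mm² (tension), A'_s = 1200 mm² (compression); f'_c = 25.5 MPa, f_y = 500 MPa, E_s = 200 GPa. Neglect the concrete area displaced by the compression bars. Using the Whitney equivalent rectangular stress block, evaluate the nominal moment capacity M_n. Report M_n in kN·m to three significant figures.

Assume both tension and compression steel yield.
Net tension couple steel: A_s − A'_s = 3530 mm².
a = (A_s − A'_s) f_y / (0.85 f'_c b) = 1765000/(0.85 × 25.5 × 280) = 290.82 mm.
c = a/β₁ = 290.82/0.85 = 342.14 mm; ε'_s = 0.003(c − d')/c = 0.0026 ≥ f_y/E_s = 0.0025, so compression steel does yield.
M_n = (A_s − A'_s) f_y (d − a/2) + A'_s f_y (d − d') = [1765000 × (735 − 145.41) + 600000 × (735 − 49)] × 10⁻⁶ = 1040.63 + 411.60 = 1452.23 kN·m.

M_n ≈ 1450 kN·m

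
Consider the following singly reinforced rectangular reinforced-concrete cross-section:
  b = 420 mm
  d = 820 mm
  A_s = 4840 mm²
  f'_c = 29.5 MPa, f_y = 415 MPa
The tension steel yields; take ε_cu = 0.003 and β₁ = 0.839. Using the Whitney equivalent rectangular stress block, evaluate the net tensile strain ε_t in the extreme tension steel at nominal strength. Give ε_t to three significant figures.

ε_t ≈ 0.00782

a = A_s f_y/(0.85 f'_c b) = 190.72 mm.
β₁ = 0.839, so c = a/β₁ = 190.72/0.839 = 227.32 mm.
From the linear strain diagram with ε_cu = 0.003: ε_t = 0.003 (d − c)/c = 0.003 × (820 − 227.32)/227.32 = 0.00782.
Since ε_t ≥ 0.005, the section is tension-controlled.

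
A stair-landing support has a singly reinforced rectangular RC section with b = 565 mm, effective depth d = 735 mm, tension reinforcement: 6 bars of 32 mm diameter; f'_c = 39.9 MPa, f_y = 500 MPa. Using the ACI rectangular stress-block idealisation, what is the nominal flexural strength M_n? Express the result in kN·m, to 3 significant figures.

M_n ≈ 1620 kN·m

A_s = 6 × 804 = 4824 mm².
T = A_s f_y = 4824 × 500 = 2412000 N = 2412 kN.
From C = T: a = T/(0.85 f'_c b) = 2412000/(0.85 × 39.9 × 565) = 125.87 mm.
M_n = T(d − a/2) = 2412 kN × (735 − 62.935) mm = 1621.02 kN·m.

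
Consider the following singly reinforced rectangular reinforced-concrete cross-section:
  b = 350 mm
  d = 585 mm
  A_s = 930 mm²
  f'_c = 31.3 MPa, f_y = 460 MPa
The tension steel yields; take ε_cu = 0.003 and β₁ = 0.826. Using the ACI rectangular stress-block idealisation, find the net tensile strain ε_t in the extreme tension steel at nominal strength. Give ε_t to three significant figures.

ε_t ≈ 0.0286

a = A_s f_y/(0.85 f'_c b) = 45.94 mm.
β₁ = 0.826, so c = a/β₁ = 45.94/0.826 = 55.62 mm.
From the linear strain diagram with ε_cu = 0.003: ε_t = 0.003 (d − c)/c = 0.003 × (585 − 55.62)/55.62 = 0.0286.
Since ε_t ≥ 0.005, the section is tension-controlled.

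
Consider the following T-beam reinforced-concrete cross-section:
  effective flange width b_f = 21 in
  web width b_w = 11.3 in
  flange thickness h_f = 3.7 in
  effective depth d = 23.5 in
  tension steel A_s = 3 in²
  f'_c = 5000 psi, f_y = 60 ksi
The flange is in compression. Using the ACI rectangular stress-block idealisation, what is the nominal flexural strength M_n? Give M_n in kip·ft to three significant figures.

Tension: T = A_s f_y = 3 × 60 = 180 kips.
Try a within the flange: a = T/(0.85 f'_c b_f) = 180/(0.85 × 5 × 21) = 2.017 in.
Since a = 2.017 ≤ h_f = 3.7 in, the stress block lies entirely in the flange; analyse as a rectangular beam of width b_f.
M_n = T(d − a/2) = 180 × (23.5 − 1.0085) = 4048.5 kip·in.
M_n = 4048.5/12 = 337.38 kip·ft.

M_n ≈ 337 kip·ft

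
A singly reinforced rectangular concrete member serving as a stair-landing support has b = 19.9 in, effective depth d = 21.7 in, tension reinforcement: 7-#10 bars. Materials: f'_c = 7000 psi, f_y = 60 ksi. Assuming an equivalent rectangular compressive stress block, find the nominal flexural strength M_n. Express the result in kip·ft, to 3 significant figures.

M_n ≈ 864 kip·ft

A_s = 7 × 1.27 = 8.89 in².
T = A_s f_y = 8.89 × 60 = 533.4 kips.
a = T/(0.85 f'_c b) = 533.4/(0.85 × 7 × 19.9) = 4.505 in.
M_n = T(d − a/2) = 533.4 × (21.7 − 2.2525) = 10373.3 kip·in = 10373.3/12 = 864.44 kip·ft.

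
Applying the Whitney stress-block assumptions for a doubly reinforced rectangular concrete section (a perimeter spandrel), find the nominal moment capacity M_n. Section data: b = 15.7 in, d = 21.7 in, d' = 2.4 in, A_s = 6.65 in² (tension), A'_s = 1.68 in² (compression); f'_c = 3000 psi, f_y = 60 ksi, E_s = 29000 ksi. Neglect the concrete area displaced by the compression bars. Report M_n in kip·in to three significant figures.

M_n ≈ 7310 kip·in

Assume both steels yield.
a = (A_s − A'_s) f_y/(0.85 f'_c b) = (6.65 − 1.68) × 60/(0.85 × 3 × 15.7) = 7.448 in.
c = a/β₁ = 7.448/0.85 = 8.762 in; ε'_s = 0.003(c − d')/c = 0.0022 ≥ ε_y = 0.0021, so the compression steel yields.
M_n = (A_s − A'_s) f_y (d − a/2) + A'_s f_y (d − d') = 298.2 × (21.7 − 3.724) + 100.8 × (21.7 − 2.4) = 5360.4 + 1945.4 = 7305.8 kip·in.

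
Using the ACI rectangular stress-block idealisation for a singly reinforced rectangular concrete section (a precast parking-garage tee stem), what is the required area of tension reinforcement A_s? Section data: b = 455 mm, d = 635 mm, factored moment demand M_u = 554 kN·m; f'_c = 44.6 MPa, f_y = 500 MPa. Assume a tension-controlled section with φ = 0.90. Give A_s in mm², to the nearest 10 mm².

M_n = M_u/φ = 554/0.90 = 615.556 kN·m.
With M_n = 0.85 f'_c a b (d − a/2), solve the quadratic for a:
a = d − √(d² − 2M_n/(0.85 f'_c b)) = 635 − √(635² − 2 × 615.556×10⁶/(0.85 × 44.6 × 455)) = 58.93 mm.
A_s = 0.85 f'_c a b / f_y = 0.85 × 44.6 × 58.93 × 455 / 500 = 2033.0 mm².

A_s ≈ 2030 mm²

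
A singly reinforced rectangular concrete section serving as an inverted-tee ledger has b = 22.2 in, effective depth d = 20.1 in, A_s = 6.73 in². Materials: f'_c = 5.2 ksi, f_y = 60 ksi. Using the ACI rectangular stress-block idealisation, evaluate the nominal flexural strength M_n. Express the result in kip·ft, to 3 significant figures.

M_n ≈ 607 kip·ft

T = A_s f_y = 6.73 × 60 = 403.8 kips.
a = T/(0.85 f'_c b) = 403.8/(0.85 × 5.2 × 22.2) = 4.115 in.
M_n = T(d − a/2) = 403.8 × (20.1 − 2.0575) = 7285.6 kip·in = 7285.6/12 = 607.13 kip·ft.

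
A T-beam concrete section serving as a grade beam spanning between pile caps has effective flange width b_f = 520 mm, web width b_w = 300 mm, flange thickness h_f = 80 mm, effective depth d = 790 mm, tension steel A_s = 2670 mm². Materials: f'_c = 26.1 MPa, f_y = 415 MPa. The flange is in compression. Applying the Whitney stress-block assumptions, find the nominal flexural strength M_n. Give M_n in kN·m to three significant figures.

Tension: T = A_s f_y = 2670 × 415 = 1108050 N.
Try a within the flange: a = T/(0.85 f'_c b_f) = 1108050/(0.85 × 26.1 × 520) = 96.05 mm.
a = 96.05 > h_f = 80 mm: the block extends into the web. Split into flange-overhang and web parts.
C_f = 0.85 f'_c (b_f − b_w) h_f = 0.85 × 26.1 × (520 − 300) × 80 = 390456 N.
Remaining web compression depth: a_w = (T − C_f)/(0.85 f'_c b_w) = (1108050 − 390456)/(0.85 × 26.1 × 300) = 107.82 mm.
M_n = C_f(d − h_f/2) + (T − C_f)(d − a_w/2) = 390456 × (790 − 40) + 717594 × (790 − 53.91) = 292.84 + 528.21 = 821.05 × 10⁶ N·mm.
M_n = 821.05 kN·m.

M_n ≈ 821 kN·m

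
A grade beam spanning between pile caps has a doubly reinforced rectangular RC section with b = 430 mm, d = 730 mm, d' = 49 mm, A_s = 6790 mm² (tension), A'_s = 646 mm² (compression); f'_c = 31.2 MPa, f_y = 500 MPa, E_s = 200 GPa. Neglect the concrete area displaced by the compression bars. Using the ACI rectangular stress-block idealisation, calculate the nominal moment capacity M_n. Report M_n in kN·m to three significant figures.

Assume both tension and compression steel yield.
Net tension couple steel: A_s − A'_s = 6144 mm².
a = (A_s − A'_s) f_y / (0.85 f'_c b) = 3072000/(0.85 × 31.2 × 430) = 269.39 mm.
c = a/β₁ = 269.39/0.827 = 325.74 mm; ε'_s = 0.003(c − d')/c = 0.0025 ≥ f_y/E_s = 0.0025, so compression steel does yield.
M_n = (A_s − A'_s) f_y (d − a/2) + A'_s f_y (d − d') = [3072000 × (730 − 134.695) + 323000 × (730 − 49)] × 10⁻⁶ = 1828.78 + 219.96 = 2048.74 kN·m.

M_n ≈ 2050 kN·m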